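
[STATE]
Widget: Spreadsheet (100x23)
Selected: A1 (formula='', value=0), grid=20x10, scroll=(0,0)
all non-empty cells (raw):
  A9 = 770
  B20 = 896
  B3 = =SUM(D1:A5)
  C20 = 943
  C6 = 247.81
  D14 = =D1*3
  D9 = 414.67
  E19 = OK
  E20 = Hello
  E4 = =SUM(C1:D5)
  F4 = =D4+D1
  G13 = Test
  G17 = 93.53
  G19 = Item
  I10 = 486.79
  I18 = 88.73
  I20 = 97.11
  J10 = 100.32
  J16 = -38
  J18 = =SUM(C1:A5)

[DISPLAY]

A1:                                                                                                 
       A       B       C       D       E       F       G       H       I       J                    
----------------------------------------------------------------------------------------------------
  1      [0]       0       0       0       0       0       0       0       0       0                
  2        0       0       0       0       0       0       0       0       0       0                
  3        0#CIRC!         0       0       0       0       0       0       0       0                
  4        0       0       0       0       0       0       0       0       0       0                
  5        0       0       0       0       0       0       0       0       0       0                
  6        0       0  247.81       0       0       0       0       0       0       0                
  7        0       0       0       0       0       0       0       0       0       0                
  8        0       0       0       0       0       0       0       0       0       0                
  9      770       0       0  414.67       0       0       0       0       0       0                
 10        0       0       0       0       0       0       0       0  486.79  100.32                
 11        0       0       0       0       0       0       0       0       0       0                
 12        0       0       0       0       0       0       0       0       0       0                
 13        0       0       0       0       0       0Test           0       0       0                
 14        0       0       0       0       0       0       0       0       0       0                
 15        0       0       0       0       0       0       0       0       0       0                
 16        0       0       0       0       0       0       0       0       0     -38                
 17        0       0       0       0       0       0   93.53       0       0       0                
 18        0       0       0       0       0       0       0       0   88.73#CIRC!                  
 19        0       0       0       0OK             0Item           0       0       0                
 20        0     896     943       0Hello          0       0       0   97.11       0                


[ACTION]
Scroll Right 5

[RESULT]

A1:                                                                                                 
       F       G       H       I       J                                                            
----------------------------------------------------------------------------------------------------
  1        0       0       0       0       0                                                        
  2        0       0       0       0       0                                                        
  3        0       0       0       0       0                                                        
  4        0       0       0       0       0                                                        
  5        0       0       0       0       0                                                        
  6        0       0       0       0       0                                                        
  7        0       0       0       0       0                                                        
  8        0       0       0       0       0                                                        
  9        0       0       0       0       0                                                        
 10        0       0       0  486.79  100.32                                                        
 11        0       0       0       0       0                                                        
 12        0       0       0       0       0                                                        
 13        0Test           0       0       0                                                        
 14        0       0       0       0       0                                                        
 15        0       0       0       0       0                                                        
 16        0       0       0       0     -38                                                        
 17        0   93.53       0       0       0                                                        
 18        0       0       0   88.73#CIRC!                                                          
 19        0Item           0       0       0                                                        
 20        0       0       0   97.11       0                                                        


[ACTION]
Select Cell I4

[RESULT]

I4:                                                                                                 
       F       G       H       I       J                                                            
----------------------------------------------------------------------------------------------------
  1        0       0       0       0       0                                                        
  2        0       0       0       0       0                                                        
  3        0       0       0       0       0                                                        
  4        0       0       0     [0]       0                                                        
  5        0       0       0       0       0                                                        
  6        0       0       0       0       0                                                        
  7        0       0       0       0       0                                                        
  8        0       0       0       0       0                                                        
  9        0       0       0       0       0                                                        
 10        0       0       0  486.79  100.32                                                        
 11        0       0       0       0       0                                                        
 12        0       0       0       0       0                                                        
 13        0Test           0       0       0                                                        
 14        0       0       0       0       0                                                        
 15        0       0       0       0       0                                                        
 16        0       0       0       0     -38                                                        
 17        0   93.53       0       0       0                                                        
 18        0       0       0   88.73#CIRC!                                                          
 19        0Item           0       0       0                                                        
 20        0       0       0   97.11       0                                                        


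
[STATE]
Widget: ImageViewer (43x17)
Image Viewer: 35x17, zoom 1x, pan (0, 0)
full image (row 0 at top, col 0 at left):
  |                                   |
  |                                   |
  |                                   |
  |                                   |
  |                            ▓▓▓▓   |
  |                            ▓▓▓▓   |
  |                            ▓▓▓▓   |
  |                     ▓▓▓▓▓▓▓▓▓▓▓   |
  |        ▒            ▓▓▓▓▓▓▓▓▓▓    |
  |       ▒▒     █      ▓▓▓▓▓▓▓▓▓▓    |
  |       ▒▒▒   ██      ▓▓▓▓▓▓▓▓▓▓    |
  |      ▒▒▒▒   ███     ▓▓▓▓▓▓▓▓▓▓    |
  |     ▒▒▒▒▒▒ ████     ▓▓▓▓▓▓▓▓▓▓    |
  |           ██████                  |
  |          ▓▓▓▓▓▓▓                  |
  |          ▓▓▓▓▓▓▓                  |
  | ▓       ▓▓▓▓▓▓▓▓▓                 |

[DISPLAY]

                                           
                                           
                                           
                                           
                            ▓▓▓▓           
                            ▓▓▓▓           
                            ▓▓▓▓           
                     ▓▓▓▓▓▓▓▓▓▓▓           
        ▒            ▓▓▓▓▓▓▓▓▓▓            
       ▒▒     █      ▓▓▓▓▓▓▓▓▓▓            
       ▒▒▒   ██      ▓▓▓▓▓▓▓▓▓▓            
      ▒▒▒▒   ███     ▓▓▓▓▓▓▓▓▓▓            
     ▒▒▒▒▒▒ ████     ▓▓▓▓▓▓▓▓▓▓            
           ██████                          
          ▓▓▓▓▓▓▓                          
          ▓▓▓▓▓▓▓                          
 ▓       ▓▓▓▓▓▓▓▓▓                         


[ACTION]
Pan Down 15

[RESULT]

          ▓▓▓▓▓▓▓                          
 ▓       ▓▓▓▓▓▓▓▓▓                         
                                           
                                           
                                           
                                           
                                           
                                           
                                           
                                           
                                           
                                           
                                           
                                           
                                           
                                           
                                           


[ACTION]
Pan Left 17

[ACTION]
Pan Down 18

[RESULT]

                                           
                                           
                                           
                                           
                                           
                                           
                                           
                                           
                                           
                                           
                                           
                                           
                                           
                                           
                                           
                                           
                                           


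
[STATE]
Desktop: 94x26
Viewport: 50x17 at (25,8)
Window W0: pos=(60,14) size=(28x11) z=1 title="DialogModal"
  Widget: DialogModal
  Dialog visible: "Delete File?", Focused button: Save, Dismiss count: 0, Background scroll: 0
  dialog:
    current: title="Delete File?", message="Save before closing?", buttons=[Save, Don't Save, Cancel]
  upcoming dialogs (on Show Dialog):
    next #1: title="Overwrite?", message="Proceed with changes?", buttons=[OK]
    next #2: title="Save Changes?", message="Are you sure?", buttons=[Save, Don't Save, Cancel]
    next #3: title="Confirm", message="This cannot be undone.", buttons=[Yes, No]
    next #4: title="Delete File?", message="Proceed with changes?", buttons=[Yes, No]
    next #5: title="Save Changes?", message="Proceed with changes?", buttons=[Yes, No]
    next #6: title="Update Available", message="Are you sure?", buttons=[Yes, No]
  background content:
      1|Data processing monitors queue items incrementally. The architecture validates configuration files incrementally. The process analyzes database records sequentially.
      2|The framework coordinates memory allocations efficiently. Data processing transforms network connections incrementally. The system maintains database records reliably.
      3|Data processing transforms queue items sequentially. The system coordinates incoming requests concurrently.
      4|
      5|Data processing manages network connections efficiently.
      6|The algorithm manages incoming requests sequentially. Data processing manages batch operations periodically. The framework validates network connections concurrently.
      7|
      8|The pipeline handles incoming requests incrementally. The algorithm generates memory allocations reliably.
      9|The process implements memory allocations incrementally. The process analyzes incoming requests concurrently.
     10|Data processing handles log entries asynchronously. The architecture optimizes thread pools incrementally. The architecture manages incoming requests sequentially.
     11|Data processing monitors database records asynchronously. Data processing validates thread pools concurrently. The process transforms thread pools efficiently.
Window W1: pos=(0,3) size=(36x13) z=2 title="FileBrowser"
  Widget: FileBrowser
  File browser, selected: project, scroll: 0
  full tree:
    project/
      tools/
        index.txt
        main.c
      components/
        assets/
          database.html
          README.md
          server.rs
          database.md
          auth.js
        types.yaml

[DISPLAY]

          ┃                                       
          ┃                                       
          ┃                                       
          ┃                                       
          ┃                                       
          ┃                                       
          ┃                        ┏━━━━━━━━━━━━━━
━━━━━━━━━━┛                        ┃ DialogModal  
                                   ┠──────────────
                                   ┃Data processin
                                   ┃Th┌───────────
                                   ┃Da│    Delete 
                                   ┃  │Save before
                                   ┃Da│[Save]  Don
                                   ┃Th└───────────
                                   ┃              
                                   ┗━━━━━━━━━━━━━━


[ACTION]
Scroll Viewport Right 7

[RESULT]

   ┃                                              
   ┃                                              
   ┃                                              
   ┃                                              
   ┃                                              
   ┃                                              
   ┃                        ┏━━━━━━━━━━━━━━━━━━━━━
━━━┛                        ┃ DialogModal         
                            ┠─────────────────────
                            ┃Data processing monit
                            ┃Th┌──────────────────
                            ┃Da│    Delete File?  
                            ┃  │Save before closin
                            ┃Da│[Save]  Don't Save
                            ┃Th└──────────────────
                            ┃                     
                            ┗━━━━━━━━━━━━━━━━━━━━━


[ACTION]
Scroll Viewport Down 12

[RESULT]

   ┃                                              
   ┃                                              
   ┃                                              
   ┃                                              
   ┃                                              
   ┃                        ┏━━━━━━━━━━━━━━━━━━━━━
━━━┛                        ┃ DialogModal         
                            ┠─────────────────────
                            ┃Data processing monit
                            ┃Th┌──────────────────
                            ┃Da│    Delete File?  
                            ┃  │Save before closin
                            ┃Da│[Save]  Don't Save
                            ┃Th└──────────────────
                            ┃                     
                            ┗━━━━━━━━━━━━━━━━━━━━━
                                                  


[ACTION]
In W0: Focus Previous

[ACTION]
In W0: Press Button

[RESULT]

   ┃                                              
   ┃                                              
   ┃                                              
   ┃                                              
   ┃                                              
   ┃                        ┏━━━━━━━━━━━━━━━━━━━━━
━━━┛                        ┃ DialogModal         
                            ┠─────────────────────
                            ┃Data processing monit
                            ┃The framework coordin
                            ┃Data processing trans
                            ┃                     
                            ┃Data processing manag
                            ┃The algorithm manages
                            ┃                     
                            ┗━━━━━━━━━━━━━━━━━━━━━
                                                  


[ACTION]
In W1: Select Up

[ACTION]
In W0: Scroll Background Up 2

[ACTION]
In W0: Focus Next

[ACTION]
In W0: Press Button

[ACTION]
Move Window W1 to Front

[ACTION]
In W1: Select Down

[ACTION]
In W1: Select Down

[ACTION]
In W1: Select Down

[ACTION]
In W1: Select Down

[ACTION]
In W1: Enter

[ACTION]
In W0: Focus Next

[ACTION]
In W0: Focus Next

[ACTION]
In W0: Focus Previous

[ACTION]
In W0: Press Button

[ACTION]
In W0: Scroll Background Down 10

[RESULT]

   ┃                                              
   ┃                                              
   ┃                                              
   ┃                                              
   ┃                                              
   ┃                        ┏━━━━━━━━━━━━━━━━━━━━━
━━━┛                        ┃ DialogModal         
                            ┠─────────────────────
                            ┃Data processing monit
                            ┃                     
                            ┃                     
                            ┃                     
                            ┃                     
                            ┃                     
                            ┃                     
                            ┗━━━━━━━━━━━━━━━━━━━━━
                                                  


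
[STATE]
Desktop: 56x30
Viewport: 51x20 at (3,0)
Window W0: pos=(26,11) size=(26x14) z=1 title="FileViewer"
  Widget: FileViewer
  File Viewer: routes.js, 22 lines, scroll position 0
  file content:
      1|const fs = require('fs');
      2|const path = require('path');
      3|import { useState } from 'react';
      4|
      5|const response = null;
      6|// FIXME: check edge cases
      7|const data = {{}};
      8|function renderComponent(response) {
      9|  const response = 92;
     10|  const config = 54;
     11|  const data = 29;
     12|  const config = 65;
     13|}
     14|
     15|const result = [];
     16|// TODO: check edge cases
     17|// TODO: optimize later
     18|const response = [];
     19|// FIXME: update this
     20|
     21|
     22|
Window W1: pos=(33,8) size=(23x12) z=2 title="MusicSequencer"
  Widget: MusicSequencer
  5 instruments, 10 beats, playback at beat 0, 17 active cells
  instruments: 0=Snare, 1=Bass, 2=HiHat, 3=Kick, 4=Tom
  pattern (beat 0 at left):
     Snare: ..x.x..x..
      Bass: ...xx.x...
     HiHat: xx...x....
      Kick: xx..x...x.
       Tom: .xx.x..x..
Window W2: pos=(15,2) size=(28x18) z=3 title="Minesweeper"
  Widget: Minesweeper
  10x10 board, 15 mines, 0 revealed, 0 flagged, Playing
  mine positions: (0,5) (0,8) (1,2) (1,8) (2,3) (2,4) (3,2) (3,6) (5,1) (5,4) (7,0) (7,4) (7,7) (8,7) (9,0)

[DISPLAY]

                                                   
                                                   
            ┏━━━━━━━━━━━━━━━━━━━━━━━━━━┓           
            ┃ Minesweeper              ┃           
            ┠──────────────────────────┨           
            ┃■■■■■■■■■■                ┃           
            ┃■■■■■■■■■■                ┃           
            ┃■■■■■■■■■■                ┃           
            ┃■■■■■■■■■■                ┃━━━━━━━━━━━
            ┃■■■■■■■■■■                ┃uencer     
            ┃■■■■■■■■■■                ┃───────────
            ┃■■■■■■■■■■                ┃3456789    
            ┃■■■■■■■■■■                ┃·█··█··    
            ┃■■■■■■■■■■                ┃██·█···    
            ┃■■■■■■■■■■                ┃··█····    
            ┃                          ┃·█···█·    
            ┃                          ┃·█··█··    
            ┃                          ┃           
            ┃                          ┃           
            ┗━━━━━━━━━━━━━━━━━━━━━━━━━━┛━━━━━━━━━━━


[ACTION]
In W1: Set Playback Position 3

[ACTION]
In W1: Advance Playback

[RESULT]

                                                   
                                                   
            ┏━━━━━━━━━━━━━━━━━━━━━━━━━━┓           
            ┃ Minesweeper              ┃           
            ┠──────────────────────────┨           
            ┃■■■■■■■■■■                ┃           
            ┃■■■■■■■■■■                ┃           
            ┃■■■■■■■■■■                ┃           
            ┃■■■■■■■■■■                ┃━━━━━━━━━━━
            ┃■■■■■■■■■■                ┃uencer     
            ┃■■■■■■■■■■                ┃───────────
            ┃■■■■■■■■■■                ┃3▼56789    
            ┃■■■■■■■■■■                ┃·█··█··    
            ┃■■■■■■■■■■                ┃██·█···    
            ┃■■■■■■■■■■                ┃··█····    
            ┃                          ┃·█···█·    
            ┃                          ┃·█··█··    
            ┃                          ┃           
            ┃                          ┃           
            ┗━━━━━━━━━━━━━━━━━━━━━━━━━━┛━━━━━━━━━━━


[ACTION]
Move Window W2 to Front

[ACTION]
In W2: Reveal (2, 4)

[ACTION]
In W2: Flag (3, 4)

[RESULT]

                                                   
                                                   
            ┏━━━━━━━━━━━━━━━━━━━━━━━━━━┓           
            ┃ Minesweeper              ┃           
            ┠──────────────────────────┨           
            ┃■■■■■✹■■✹■                ┃           
            ┃■■✹■■■■■✹■                ┃           
            ┃■■■✹✹■■■■■                ┃           
            ┃■■✹■■■✹■■■                ┃━━━━━━━━━━━
            ┃■■■■■■■■■■                ┃uencer     
            ┃■✹■■✹■■■■■                ┃───────────
            ┃■■■■■■■■■■                ┃3▼56789    
            ┃✹■■■✹■■✹■■                ┃·█··█··    
            ┃■■■■■■■✹■■                ┃██·█···    
            ┃✹■■■■■■■■■                ┃··█····    
            ┃                          ┃·█···█·    
            ┃                          ┃·█··█··    
            ┃                          ┃           
            ┃                          ┃           
            ┗━━━━━━━━━━━━━━━━━━━━━━━━━━┛━━━━━━━━━━━


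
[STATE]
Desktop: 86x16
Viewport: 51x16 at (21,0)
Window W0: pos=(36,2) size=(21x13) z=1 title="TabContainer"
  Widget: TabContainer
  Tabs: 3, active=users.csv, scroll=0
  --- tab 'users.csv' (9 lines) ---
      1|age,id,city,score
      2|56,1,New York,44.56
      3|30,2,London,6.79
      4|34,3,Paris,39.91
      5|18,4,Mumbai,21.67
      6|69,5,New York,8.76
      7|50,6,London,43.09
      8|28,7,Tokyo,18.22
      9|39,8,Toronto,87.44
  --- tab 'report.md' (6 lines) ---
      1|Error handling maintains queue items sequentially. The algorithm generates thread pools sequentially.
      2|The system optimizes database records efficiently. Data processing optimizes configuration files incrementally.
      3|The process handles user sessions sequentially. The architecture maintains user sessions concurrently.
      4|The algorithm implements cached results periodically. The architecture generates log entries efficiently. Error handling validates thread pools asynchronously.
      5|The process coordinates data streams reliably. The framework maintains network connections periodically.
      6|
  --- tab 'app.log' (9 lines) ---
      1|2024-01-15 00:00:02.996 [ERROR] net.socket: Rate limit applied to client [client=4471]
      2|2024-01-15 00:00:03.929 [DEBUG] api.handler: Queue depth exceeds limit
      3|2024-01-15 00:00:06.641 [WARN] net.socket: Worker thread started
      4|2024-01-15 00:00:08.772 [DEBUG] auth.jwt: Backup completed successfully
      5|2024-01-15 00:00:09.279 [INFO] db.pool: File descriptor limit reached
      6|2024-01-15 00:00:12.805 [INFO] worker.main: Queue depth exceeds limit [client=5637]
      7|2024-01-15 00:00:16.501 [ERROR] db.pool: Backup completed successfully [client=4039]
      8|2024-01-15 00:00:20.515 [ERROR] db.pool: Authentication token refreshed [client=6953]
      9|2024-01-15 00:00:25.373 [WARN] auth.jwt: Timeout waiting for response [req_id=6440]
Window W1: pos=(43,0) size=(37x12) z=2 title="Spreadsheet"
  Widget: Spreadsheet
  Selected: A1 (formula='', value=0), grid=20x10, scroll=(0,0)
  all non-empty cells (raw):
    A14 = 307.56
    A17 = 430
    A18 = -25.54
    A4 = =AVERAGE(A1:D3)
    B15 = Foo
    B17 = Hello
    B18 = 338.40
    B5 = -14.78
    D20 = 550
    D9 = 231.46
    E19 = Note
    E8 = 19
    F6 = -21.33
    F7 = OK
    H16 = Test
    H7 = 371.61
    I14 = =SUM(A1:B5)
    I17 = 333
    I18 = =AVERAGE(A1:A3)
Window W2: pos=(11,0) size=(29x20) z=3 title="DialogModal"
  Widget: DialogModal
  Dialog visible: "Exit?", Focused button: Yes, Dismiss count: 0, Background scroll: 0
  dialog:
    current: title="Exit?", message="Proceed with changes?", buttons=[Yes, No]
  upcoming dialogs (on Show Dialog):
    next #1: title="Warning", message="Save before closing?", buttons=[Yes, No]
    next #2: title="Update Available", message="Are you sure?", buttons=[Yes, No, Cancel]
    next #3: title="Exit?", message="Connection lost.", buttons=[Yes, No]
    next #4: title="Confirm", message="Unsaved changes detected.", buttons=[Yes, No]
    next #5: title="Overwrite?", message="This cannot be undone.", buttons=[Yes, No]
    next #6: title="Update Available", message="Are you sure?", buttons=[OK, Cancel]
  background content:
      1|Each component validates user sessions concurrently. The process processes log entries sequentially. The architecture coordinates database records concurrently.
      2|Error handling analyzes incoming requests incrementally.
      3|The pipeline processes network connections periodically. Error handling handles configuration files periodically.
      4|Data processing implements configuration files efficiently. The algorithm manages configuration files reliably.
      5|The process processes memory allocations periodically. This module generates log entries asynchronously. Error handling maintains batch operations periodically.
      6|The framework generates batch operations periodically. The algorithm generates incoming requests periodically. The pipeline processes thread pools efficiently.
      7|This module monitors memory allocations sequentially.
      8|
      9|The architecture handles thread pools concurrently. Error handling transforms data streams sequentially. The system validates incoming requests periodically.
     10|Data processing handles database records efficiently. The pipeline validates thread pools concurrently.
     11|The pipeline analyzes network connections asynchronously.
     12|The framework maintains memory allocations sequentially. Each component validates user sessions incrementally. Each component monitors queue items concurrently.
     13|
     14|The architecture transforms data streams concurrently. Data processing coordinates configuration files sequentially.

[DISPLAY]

━━━━━━━━━━━━━━━━━━┓   ┏━━━━━━━━━━━━━━━━━━━━━━━━━━━━
dal               ┃   ┃ Spreadsheet                
──────────────────┨━━━┠────────────────────────────
onent validates us┃bCo┃A1:                         
dling analyzes inc┃───┃       A       B       C    
ine processes netw┃ers┃----------------------------
essing implements ┃───┃  1      [0]       0       0
ss processes memor┃,id┃  2        0       0       0
───────────────┐at┃1,N┃  3        0       0       0
  Exit?        │ry┃2,L┃  4        0       0       0
d with changes?│  ┃3,P┃  5        0  -14.78       0
[Yes]  No      │th┃4,M┗━━━━━━━━━━━━━━━━━━━━━━━━━━━━
───────────────┘at┃5,New York,8.76 ┃               
ine analyzes netwo┃6,London,43.09  ┃               
work maintains mem┃━━━━━━━━━━━━━━━━┛               
                  ┃                                


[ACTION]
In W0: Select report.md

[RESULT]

━━━━━━━━━━━━━━━━━━┓   ┏━━━━━━━━━━━━━━━━━━━━━━━━━━━━
dal               ┃   ┃ Spreadsheet                
──────────────────┨━━━┠────────────────────────────
onent validates us┃bCo┃A1:                         
dling analyzes inc┃───┃       A       B       C    
ine processes netw┃ers┃----------------------------
essing implements ┃───┃  1      [0]       0       0
ss processes memor┃or ┃  2        0       0       0
───────────────┐at┃ sy┃  3        0       0       0
  Exit?        │ry┃ pr┃  4        0       0       0
d with changes?│  ┃ al┃  5        0  -14.78       0
[Yes]  No      │th┃ pr┗━━━━━━━━━━━━━━━━━━━━━━━━━━━━
───────────────┘at┃                ┃               
ine analyzes netwo┃                ┃               
work maintains mem┃━━━━━━━━━━━━━━━━┛               
                  ┃                                


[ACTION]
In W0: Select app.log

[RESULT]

━━━━━━━━━━━━━━━━━━┓   ┏━━━━━━━━━━━━━━━━━━━━━━━━━━━━
dal               ┃   ┃ Spreadsheet                
──────────────────┨━━━┠────────────────────────────
onent validates us┃bCo┃A1:                         
dling analyzes inc┃───┃       A       B       C    
ine processes netw┃ers┃----------------------------
essing implements ┃───┃  1      [0]       0       0
ss processes memor┃4-0┃  2        0       0       0
───────────────┐at┃4-0┃  3        0       0       0
  Exit?        │ry┃4-0┃  4        0       0       0
d with changes?│  ┃4-0┃  5        0  -14.78       0
[Yes]  No      │th┃4-0┗━━━━━━━━━━━━━━━━━━━━━━━━━━━━
───────────────┘at┃4-01-15 00:00:12┃               
ine analyzes netwo┃4-01-15 00:00:16┃               
work maintains mem┃━━━━━━━━━━━━━━━━┛               
                  ┃                                


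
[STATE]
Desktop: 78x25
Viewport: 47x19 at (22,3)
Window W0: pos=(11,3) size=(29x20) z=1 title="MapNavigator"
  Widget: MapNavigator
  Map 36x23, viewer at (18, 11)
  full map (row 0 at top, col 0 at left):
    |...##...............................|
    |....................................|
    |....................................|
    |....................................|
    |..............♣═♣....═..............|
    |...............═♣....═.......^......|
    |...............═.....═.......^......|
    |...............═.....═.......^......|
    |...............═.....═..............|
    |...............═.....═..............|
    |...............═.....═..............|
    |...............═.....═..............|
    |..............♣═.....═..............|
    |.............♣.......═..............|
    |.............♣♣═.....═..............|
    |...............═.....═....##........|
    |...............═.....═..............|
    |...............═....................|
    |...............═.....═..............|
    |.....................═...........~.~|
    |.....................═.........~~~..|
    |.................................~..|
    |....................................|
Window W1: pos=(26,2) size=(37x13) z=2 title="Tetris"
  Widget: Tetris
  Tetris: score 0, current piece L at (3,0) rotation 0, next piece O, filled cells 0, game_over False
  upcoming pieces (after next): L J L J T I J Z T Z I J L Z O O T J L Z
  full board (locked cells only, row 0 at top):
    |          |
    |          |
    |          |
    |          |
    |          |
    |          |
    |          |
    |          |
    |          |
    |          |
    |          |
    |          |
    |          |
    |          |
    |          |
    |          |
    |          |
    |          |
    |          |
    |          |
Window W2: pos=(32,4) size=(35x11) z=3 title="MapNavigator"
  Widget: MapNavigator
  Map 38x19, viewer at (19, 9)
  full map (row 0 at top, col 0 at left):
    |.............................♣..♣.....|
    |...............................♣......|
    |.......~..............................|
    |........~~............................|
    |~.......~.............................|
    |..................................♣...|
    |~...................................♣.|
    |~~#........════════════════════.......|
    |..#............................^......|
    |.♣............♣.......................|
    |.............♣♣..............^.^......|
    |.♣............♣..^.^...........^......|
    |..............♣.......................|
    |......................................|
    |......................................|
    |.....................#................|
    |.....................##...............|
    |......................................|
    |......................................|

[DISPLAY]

━━━━┃ Tetris                            ┃      
tor ┠─────┏━━━━━━━━━━━━━━━━━━━━━━━━━━━━━━━━━┓  
────┃     ┃ MapNavigator                    ┃  
....┃     ┠─────────────────────────────────┨  
═♣..┃     ┃.................................┃  
═♣..┃     ┃........════════════════════.....┃  
═...┃     ┃............................^....┃  
═...┃     ┃...........♣....@................┃  
═...┃     ┃..........♣♣..............^.^....┃  
═...┃     ┃...........♣..^.^...........^....┃  
═...┃     ┃...........♣.....................┃  
═..@┗━━━━━┗━━━━━━━━━━━━━━━━━━━━━━━━━━━━━━━━━┛  
═.....═..........┃                             
......═..........┃                             
═.....═..........┃                             
═.....═....##....┃                             
═.....═..........┃                             
═................┃                             
═.....═..........┃                             


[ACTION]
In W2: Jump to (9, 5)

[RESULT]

━━━━┃ Tetris                            ┃      
tor ┠─────┏━━━━━━━━━━━━━━━━━━━━━━━━━━━━━━━━━┓  
────┃     ┃ MapNavigator                    ┃  
....┃     ┠─────────────────────────────────┨  
═♣..┃     ┃       .......~..................┃  
═♣..┃     ┃       ........~~................┃  
═...┃     ┃       ~.......~.................┃  
═...┃     ┃       .........@................┃  
═...┃     ┃       ~.........................┃  
═...┃     ┃       ~~#........═══════════════┃  
═...┃     ┃       ..#.......................┃  
═..@┗━━━━━┗━━━━━━━━━━━━━━━━━━━━━━━━━━━━━━━━━┛  
═.....═..........┃                             
......═..........┃                             
═.....═..........┃                             
═.....═....##....┃                             
═.....═..........┃                             
═................┃                             
═.....═..........┃                             


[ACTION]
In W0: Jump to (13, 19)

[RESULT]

━━━━┃ Tetris                            ┃      
tor ┠─────┏━━━━━━━━━━━━━━━━━━━━━━━━━━━━━━━━━┓  
────┃     ┃ MapNavigator                    ┃  
....┃     ┠─────────────────────────────────┨  
....┃     ┃       .......~..................┃  
...♣┃     ┃       ........~~................┃  
...♣┃     ┃       ~.......~.................┃  
....┃     ┃       .........@................┃  
....┃     ┃       ~.........................┃  
....┃     ┃       ~~#........═══════════════┃  
....┃     ┃       ..#.......................┃  
...@┗━━━━━┗━━━━━━━━━━━━━━━━━━━━━━━━━━━━━━━━━┛  
...........═.....┃                             
.................┃                             
.................┃                             
                 ┃                             
                 ┃                             
                 ┃                             
                 ┃                             


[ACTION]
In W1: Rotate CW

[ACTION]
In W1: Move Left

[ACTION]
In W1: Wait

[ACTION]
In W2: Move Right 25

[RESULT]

━━━━┃ Tetris                            ┃      
tor ┠─────┏━━━━━━━━━━━━━━━━━━━━━━━━━━━━━━━━━┓  
────┃     ┃ MapNavigator                    ┃  
....┃     ┠─────────────────────────────────┨  
....┃     ┃....................             ┃  
...♣┃     ┃....................             ┃  
...♣┃     ┃....................             ┃  
....┃     ┃................@...             ┃  
....┃     ┃..................♣.             ┃  
....┃     ┃═════════════.......             ┃  
....┃     ┃.............^......             ┃  
...@┗━━━━━┗━━━━━━━━━━━━━━━━━━━━━━━━━━━━━━━━━┛  
...........═.....┃                             
.................┃                             
.................┃                             
                 ┃                             
                 ┃                             
                 ┃                             
                 ┃                             
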